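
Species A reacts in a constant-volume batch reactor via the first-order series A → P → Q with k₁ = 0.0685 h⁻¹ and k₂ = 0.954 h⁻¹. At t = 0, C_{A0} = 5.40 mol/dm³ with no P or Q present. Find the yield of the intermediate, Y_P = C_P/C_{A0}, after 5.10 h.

0.0540

The intermediate concentration in a first-order A→B→C sequence is C_P = k₁C_{A0}(e^(−k₁t) − e^(−k₂t))/(k₂−k₁).
e^(−k₁t) = e^(−0.0685×5.10) = e^(−0.3493) = 0.7051; e^(−k₂t) = e^(−4.865) = 0.007709.
C_P = 0.0685×5.40/(0.954−0.0685) × (0.7051−0.007709) = 0.4177×0.6974 = 0.2913 mol/dm³.
Y_P = C_P/C_{A0} = 0.2913/5.40 = 0.0540.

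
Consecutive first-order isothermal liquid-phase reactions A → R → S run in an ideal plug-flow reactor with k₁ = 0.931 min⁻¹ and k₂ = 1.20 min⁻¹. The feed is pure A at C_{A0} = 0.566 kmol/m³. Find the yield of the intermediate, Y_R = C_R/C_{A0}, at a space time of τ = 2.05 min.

The intermediate concentration in a first-order A→B→C sequence is C_R = k₁C_{A0}(e^(−k₁τ) − e^(−k₂τ))/(k₂−k₁).
e^(−k₁τ) = e^(−0.931×2.05) = e^(−1.909) = 0.1483; e^(−k₂τ) = e^(−2.460) = 0.08543.
C_R = 0.931×0.566/(1.20−0.931) × (0.1483−0.08543) = 1.959×0.06286 = 0.1231 kmol/m³.
Y_R = C_R/C_{A0} = 0.1231/0.566 = 0.218.

0.218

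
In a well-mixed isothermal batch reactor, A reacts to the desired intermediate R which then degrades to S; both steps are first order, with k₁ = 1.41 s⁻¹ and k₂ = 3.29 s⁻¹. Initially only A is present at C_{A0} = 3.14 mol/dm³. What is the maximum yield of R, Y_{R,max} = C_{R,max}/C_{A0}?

Evaluating C_R at t_opt = ln(k₂/k₁)/(k₂−k₁) gives C_{R,max}/C_{A0} = (k₁/k₂)^[k₂/(k₂−k₁)].
= (1.41/3.29)^(3.29/(3.29−1.41)) = (0.4286)^(1.750) = 0.2270.

0.227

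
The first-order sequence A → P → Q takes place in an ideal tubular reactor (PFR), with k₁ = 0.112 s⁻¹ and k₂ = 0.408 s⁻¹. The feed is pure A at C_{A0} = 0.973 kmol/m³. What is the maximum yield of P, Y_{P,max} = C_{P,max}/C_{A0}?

Evaluating C_P at τ_opt = ln(k₂/k₁)/(k₂−k₁) gives C_{P,max}/C_{A0} = (k₁/k₂)^[k₂/(k₂−k₁)].
= (0.112/0.408)^(0.408/(0.408−0.112)) = (0.2745)^(1.378) = 0.1683.

0.168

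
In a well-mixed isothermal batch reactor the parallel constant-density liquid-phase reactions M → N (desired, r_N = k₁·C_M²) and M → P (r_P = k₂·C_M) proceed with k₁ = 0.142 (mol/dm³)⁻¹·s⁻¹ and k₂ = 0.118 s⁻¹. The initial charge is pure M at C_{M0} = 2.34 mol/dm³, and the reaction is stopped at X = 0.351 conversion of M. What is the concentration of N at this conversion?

C_M = C_{M0}(1−X) = 1.519 mol/dm³.
Along a PFR/batch, dC_P/dC_M = −r_P/(r_N+r_P) = −k₂/(k₂+k₁·C_M).
Integrating from C_{M0} to C_M: C_P = (0.118/0.142)·ln[(0.118+0.142·2.34)/(0.118+0.142·1.52)] = 0.8310·ln(0.4503/0.3336) = 0.2491 mol/dm³.
Then C_N = (C_{M0}−C_M) − C_P = 0.8213 − 0.2491 = 0.5722 mol/dm³.

0.572 mol/dm³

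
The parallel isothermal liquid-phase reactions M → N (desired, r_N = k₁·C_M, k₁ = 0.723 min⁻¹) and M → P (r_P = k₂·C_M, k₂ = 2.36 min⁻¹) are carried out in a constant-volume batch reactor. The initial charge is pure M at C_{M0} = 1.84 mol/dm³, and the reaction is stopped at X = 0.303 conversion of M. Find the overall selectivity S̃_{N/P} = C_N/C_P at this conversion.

0.306

C_M = C_{M0}(1−X) = 1.282 mol/dm³.
Both paths are first order in M, so the instantaneous fraction to N is constant: dC_N/d(−C_M) = k₁/(k₁+k₂) = 0.2345.
C_N = 0.2345·(C_{M0}−C_M) = 0.2345×0.5575 = 0.131 mol/dm³.
C_P = (C_{M0}−C_M)−C_N = 0.4268 mol/dm³; S̃_{N/P} = 0.1307/0.4268 = 0.306.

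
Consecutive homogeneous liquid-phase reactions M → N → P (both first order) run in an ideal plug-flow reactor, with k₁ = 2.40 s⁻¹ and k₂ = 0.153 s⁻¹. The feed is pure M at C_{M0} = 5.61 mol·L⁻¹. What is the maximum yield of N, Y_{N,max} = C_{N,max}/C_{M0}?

0.829

At the optimum, C_{N,max}/C_{M0} = (k₁/k₂)^[k₂/(k₂−k₁)].
= (2.40/0.153)^(0.153/(0.153−2.40)) = (15.69)^(-0.06809) = 0.8291.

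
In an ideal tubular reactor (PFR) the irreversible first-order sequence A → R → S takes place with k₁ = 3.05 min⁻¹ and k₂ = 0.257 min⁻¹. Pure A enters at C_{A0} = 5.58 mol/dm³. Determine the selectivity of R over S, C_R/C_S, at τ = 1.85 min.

2.10

Solving the coupled first-order balances gives C_R(τ) = [k₁/(k₂−k₁)]·C_{A0}·(e^(−k₁τ) − e^(−k₂τ)).
e^(−k₁τ) = e^(−3.05×1.85) = e^(−5.643) = 0.003544; e^(−k₂τ) = e^(−0.4755) = 0.6216.
C_R = 3.05×5.58/(0.257−3.05) × (0.003544−0.6216) = (-6.093)×(-0.6181) = 3.766 mol/dm³.
C_A = C_{A0}e^(−k₁τ) = 0.01978 mol/dm³, so C_S = C_{A0}−C_A−C_R = 1.794 mol/dm³; C_R/C_S = 2.10.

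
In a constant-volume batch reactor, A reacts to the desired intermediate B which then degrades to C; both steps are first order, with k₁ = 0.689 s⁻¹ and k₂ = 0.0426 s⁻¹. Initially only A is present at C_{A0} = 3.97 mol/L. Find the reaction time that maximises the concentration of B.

For first-order series the maximum of C_B occurs at t_opt = ln(k₂/k₁)/(k₂−k₁).
= ln(0.0426/0.689)/(0.0426−0.689) = ln(0.06183)/-0.6464 = -2.783/-0.6464 = 4.31 s.

4.31 s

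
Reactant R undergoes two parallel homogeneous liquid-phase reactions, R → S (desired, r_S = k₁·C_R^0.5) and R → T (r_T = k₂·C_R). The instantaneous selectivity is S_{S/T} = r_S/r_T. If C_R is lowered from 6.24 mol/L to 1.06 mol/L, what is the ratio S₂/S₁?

2.43

S_{S/T} = (k₁/k₂)·C_R^-0.5, so S₂/S₁ = (C_{R,2}/C_{R,1})^-0.5.
= (1.06/6.24)^(-0.5) = (0.1699)^(-0.5) = 2.43.
Selectivity toward S rises as C_R falls — low-concentration operation is favoured.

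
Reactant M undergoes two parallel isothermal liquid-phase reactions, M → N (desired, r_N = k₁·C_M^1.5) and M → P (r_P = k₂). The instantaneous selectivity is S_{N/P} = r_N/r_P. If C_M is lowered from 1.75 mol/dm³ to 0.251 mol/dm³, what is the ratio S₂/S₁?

S_{N/P} = (k₁/k₂)·C_M^1.5, so S₂/S₁ = (C_{M,2}/C_{M,1})^1.5.
= (0.251/1.75)^1.5 = (0.1434)^1.5 = 0.0543.

0.0543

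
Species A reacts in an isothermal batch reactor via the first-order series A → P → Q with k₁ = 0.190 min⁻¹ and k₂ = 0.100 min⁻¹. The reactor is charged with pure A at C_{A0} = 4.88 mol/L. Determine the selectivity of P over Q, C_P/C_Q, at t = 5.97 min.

2.47

For first-order series with pure A initially, C_P(t) = k₁C_{A0}/(k₂−k₁)·(e^(−k₁t) − e^(−k₂t)).
e^(−k₁t) = e^(−0.190×5.97) = e^(−1.134) = 0.3216; e^(−k₂t) = e^(−0.5970) = 0.5505.
C_P = 0.190×4.88/(0.100−0.190) × (0.3216−0.5505) = (-10.30)×(-0.2288) = 2.357 mol/L.
C_A = C_{A0}e^(−k₁t) = 1.570 mol/L, so C_Q = C_{A0}−C_A−C_P = 0.9531 mol/L; C_P/C_Q = 2.47.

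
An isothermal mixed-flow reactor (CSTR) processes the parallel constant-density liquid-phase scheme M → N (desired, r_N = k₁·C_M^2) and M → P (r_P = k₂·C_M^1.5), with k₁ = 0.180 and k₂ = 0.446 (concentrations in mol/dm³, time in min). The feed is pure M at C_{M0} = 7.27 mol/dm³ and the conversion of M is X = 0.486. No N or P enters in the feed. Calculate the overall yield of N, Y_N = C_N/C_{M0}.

Exit C_M = C_{M0}(1−X) = 7.27×0.514 = 3.737 mol/dm³.
In a CSTR the entire volume is at exit conditions, so r_N = 0.180×3.737^2 = 2.513 and r_P = 0.446×3.737^1.5 = 3.222.
Fraction of consumed M going to N: r_N/(r_N+r_P) = 0.4383.
C_N = 0.4383·C_{M0}·X = 0.4383×7.27×0.486 = 1.55 mol/dm³; Y_N = C_N/C_{M0} = 0.213.

0.213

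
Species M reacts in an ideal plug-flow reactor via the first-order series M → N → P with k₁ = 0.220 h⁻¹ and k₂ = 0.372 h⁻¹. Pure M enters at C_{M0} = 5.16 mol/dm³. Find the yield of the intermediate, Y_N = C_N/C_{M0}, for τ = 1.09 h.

Solving the coupled first-order balances gives C_N(τ) = [k₁/(k₂−k₁)]·C_{M0}·(e^(−k₁τ) − e^(−k₂τ)).
e^(−k₁τ) = e^(−0.220×1.09) = e^(−0.2398) = 0.7868; e^(−k₂τ) = e^(−0.4055) = 0.6667.
C_N = 0.220×5.16/(0.372−0.220) × (0.7868−0.6667) = 7.468×0.1201 = 0.8972 mol/dm³.
Y_N = C_N/C_{M0} = 0.8972/5.16 = 0.174.

0.174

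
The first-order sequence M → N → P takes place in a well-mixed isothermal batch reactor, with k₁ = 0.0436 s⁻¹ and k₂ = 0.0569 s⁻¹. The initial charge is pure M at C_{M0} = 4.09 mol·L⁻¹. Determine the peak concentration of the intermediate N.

Evaluating C_N at t_opt = ln(k₂/k₁)/(k₂−k₁) gives C_{N,max}/C_{M0} = (k₁/k₂)^[k₂/(k₂−k₁)].
= (0.0436/0.0569)^(0.0569/(0.0569−0.0436)) = (0.7663)^(4.278) = 0.3201.
C_{N,max} = 0.3201×4.09 = 1.31 mol·L⁻¹.

1.31 mol·L⁻¹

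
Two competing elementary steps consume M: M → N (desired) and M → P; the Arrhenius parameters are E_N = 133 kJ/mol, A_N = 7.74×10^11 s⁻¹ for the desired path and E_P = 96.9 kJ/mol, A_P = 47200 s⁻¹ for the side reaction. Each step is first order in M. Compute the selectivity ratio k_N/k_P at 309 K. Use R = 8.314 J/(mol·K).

12.9

With equal orders, S_{N/P} = k_N/k_P = (A_N/A_P)·exp[(E_P−E_N)/(RT)].
(E_P−E_N)/(RT) = (96.9−133)×10³/(8.314×309) = -36100/2569 = -14.05.
k_N/k_P = (7.74×10^11/47200)·exp(-14.05) = 1.640×10^7 × 7.894×10^-7 = 12.9.
Since E_N > E_P, raising the temperature improves selectivity toward N.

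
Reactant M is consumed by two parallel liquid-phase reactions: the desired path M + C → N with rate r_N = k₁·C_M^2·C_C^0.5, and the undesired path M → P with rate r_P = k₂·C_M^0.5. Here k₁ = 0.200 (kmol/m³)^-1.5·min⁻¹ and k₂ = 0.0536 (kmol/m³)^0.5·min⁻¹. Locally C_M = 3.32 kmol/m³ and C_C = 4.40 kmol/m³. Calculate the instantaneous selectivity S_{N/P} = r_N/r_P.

S_{N/P} = r_N/r_P = (k₁·C_M^2·C_C^0.5)/(k₂·C_M^0.5) = (k₁/k₂)·C_M^1.5·C_C^0.5.
= (0.200×3.320^2×4.400^0.5) / (0.0536×3.320^0.5) = 4.624/0.09766 = 47.3.
Since the desired path is higher order in M, keeping C_M high (PFR or concentrated feed) favours N.

47.3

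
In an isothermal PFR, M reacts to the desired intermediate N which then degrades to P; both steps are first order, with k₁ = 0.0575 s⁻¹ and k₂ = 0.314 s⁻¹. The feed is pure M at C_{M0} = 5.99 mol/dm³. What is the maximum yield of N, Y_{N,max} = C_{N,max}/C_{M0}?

At the optimum, C_{N,max}/C_{M0} = (k₁/k₂)^[k₂/(k₂−k₁)].
= (0.0575/0.314)^(0.314/(0.314−0.0575)) = (0.1831)^(1.224) = 0.1252.

0.125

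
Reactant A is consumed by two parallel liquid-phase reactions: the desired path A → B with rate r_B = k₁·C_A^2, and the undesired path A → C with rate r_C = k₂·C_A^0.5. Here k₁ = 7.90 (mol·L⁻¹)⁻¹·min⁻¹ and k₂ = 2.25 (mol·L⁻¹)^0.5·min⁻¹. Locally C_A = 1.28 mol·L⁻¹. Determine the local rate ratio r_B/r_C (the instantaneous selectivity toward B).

S_{B/C} = r_B/r_C = (k₁·C_A^2)/(k₂·C_A^0.5) = (k₁/k₂)·C_A^1.5.
= (7.90×1.280^2) / (2.25×1.280^0.5) = 12.94/2.546 = 5.08.
Since the desired path is higher order in A, keeping C_A high (PFR or concentrated feed) favours B.

5.08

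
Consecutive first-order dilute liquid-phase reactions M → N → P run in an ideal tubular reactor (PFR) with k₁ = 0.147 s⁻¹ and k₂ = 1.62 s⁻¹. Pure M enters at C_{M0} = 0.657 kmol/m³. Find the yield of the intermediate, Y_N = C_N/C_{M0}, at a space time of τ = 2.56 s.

0.0669

The intermediate concentration in a first-order A→B→C sequence is C_N = k₁C_{M0}(e^(−k₁τ) − e^(−k₂τ))/(k₂−k₁).
e^(−k₁τ) = e^(−0.147×2.56) = e^(−0.3763) = 0.6864; e^(−k₂τ) = e^(−4.147) = 0.01581.
C_N = 0.147×0.657/(1.62−0.147) × (0.6864−0.01581) = 0.06557×0.6706 = 0.04397 kmol/m³.
Y_N = C_N/C_{M0} = 0.04397/0.657 = 0.0669.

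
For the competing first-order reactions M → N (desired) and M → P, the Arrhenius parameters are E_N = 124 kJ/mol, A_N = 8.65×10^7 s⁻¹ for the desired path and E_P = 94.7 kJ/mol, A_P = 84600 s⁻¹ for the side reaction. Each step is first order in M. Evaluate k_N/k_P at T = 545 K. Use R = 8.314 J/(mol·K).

With equal orders, S_{N/P} = k_N/k_P = (A_N/A_P)·exp[(E_P−E_N)/(RT)].
(E_P−E_N)/(RT) = (94.7−124)×10³/(8.314×545) = -29300/4531 = -6.466.
k_N/k_P = (8.65×10^7/84600)·exp(-6.466) = 1022 × 0.001555 = 1.59.
Since E_N > E_P, raising the temperature improves selectivity toward N.

1.59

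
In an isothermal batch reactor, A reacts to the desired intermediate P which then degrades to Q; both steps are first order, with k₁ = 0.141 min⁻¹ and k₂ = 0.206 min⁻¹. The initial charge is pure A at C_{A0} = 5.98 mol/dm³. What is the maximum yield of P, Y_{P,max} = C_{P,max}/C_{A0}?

For a first-order series the maximum intermediate yield is C_{P,max}/C_{A0} = (k₁/k₂)^[k₂/(k₂−k₁)].
= (0.141/0.206)^(0.206/(0.206−0.141)) = (0.6845)^(3.169) = 0.3007.

0.301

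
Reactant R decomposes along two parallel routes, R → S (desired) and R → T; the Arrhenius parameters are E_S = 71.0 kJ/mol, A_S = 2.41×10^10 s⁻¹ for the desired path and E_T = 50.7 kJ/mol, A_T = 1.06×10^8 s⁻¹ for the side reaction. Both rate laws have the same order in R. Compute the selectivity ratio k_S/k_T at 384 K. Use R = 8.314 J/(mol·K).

0.394

With equal orders, S_{S/T} = k_S/k_T = (A_S/A_T)·exp[(E_T−E_S)/(RT)].
(E_T−E_S)/(RT) = (50.7−71.0)×10³/(8.314×384) = -20300/3193 = -6.359.
k_S/k_T = (2.41×10^10/1.06×10^8)·exp(-6.359) = 227.4 × 0.001732 = 0.394.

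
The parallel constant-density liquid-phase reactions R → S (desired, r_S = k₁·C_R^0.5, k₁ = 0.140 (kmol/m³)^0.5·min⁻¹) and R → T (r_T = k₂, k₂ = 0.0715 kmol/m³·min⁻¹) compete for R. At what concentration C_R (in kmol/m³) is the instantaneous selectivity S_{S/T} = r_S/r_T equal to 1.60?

0.668 kmol/m³

S_{S/T} = (k₁/k₂)·C_R^0.5 ⇒ C_R = (S·k₂/k₁)^(2).
= (1.60×0.0715/0.140)^(2) = (0.8171)^(2) = 0.668 kmol/m³.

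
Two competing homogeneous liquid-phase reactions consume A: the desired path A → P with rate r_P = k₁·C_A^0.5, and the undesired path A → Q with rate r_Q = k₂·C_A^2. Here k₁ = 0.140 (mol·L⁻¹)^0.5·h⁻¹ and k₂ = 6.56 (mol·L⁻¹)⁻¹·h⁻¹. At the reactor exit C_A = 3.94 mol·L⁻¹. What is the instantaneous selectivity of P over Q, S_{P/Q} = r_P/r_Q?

S_{P/Q} = r_P/r_Q = (k₁·C_A^0.5)/(k₂·C_A^2) = (k₁/k₂)·C_A^-1.5.
= (0.140×3.940^0.5) / (6.56×3.940^2) = 0.2779/101.8 = 0.00273.

0.00273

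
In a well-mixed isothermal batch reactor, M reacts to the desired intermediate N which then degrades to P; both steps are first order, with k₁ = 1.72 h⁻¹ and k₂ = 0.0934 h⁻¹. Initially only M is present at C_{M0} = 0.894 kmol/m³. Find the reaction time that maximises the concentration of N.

The intermediate peaks when r₁ = r₂, i.e. k₁e^(−k₁t) = k₂e^(−k₂t), giving t_opt = ln(k₂/k₁)/(k₂−k₁).
= ln(0.0934/1.72)/(0.0934−1.72) = ln(0.05430)/-1.627 = -2.913/-1.627 = 1.79 h.

1.79 h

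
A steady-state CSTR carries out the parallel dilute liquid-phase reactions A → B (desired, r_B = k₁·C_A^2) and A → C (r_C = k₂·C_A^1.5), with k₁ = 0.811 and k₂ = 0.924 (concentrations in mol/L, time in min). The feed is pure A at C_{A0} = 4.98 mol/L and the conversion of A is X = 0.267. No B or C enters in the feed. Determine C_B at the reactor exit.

Exit C_A = C_{A0}(1−X) = 4.98×0.733 = 3.650 mol/L.
Rates in a CSTR are evaluated at the outlet concentration: r_B = 0.811×3.650^2 = 10.81, r_C = 0.924×3.650^1.5 = 6.444.
Fraction of consumed A going to B: r_B/(r_B+r_C) = 0.6264.
C_B = 0.6264·C_{A0}·X = 0.6264×4.98×0.267 = 0.833 mol/L.

0.833 mol/L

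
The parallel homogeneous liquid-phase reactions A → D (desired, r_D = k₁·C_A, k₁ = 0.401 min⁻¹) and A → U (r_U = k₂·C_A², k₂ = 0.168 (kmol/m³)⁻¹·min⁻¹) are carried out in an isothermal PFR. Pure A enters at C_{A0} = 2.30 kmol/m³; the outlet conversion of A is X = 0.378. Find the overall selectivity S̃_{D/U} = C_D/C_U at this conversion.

C_A = C_{A0}(1−X) = 1.431 kmol/m³.
Along a PFR/batch, dC_D/dC_A = −r_D/(r_D+r_U) = −k₁/(k₁+k₂·C_A).
Integrating from C_{A0} to C_A: C_D = (0.401/0.168)·ln[(0.401+0.168·2.30)/(0.401+0.168·1.43)] = 2.387·ln(0.7874/0.6413) = 0.4897 kmol/m³.
C_U = (C_{A0}−C_A)−C_D = 0.3797 kmol/m³; S̃_{D/U} = 0.4897/0.3797 = 1.29.

1.29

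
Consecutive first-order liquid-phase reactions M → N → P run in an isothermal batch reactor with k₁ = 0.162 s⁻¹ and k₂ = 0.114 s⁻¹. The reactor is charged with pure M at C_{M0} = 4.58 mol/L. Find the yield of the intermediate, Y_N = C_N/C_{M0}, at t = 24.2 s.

Solving the coupled first-order balances gives C_N(t) = [k₁/(k₂−k₁)]·C_{M0}·(e^(−k₁t) − e^(−k₂t)).
e^(−k₁t) = e^(−0.162×24.2) = e^(−3.920) = 0.01983; e^(−k₂t) = e^(−2.759) = 0.06337.
C_N = 0.162×4.58/(0.114−0.162) × (0.01983−0.06337) = (-15.46)×(-0.04353) = 0.6729 mol/L.
Y_N = C_N/C_{M0} = 0.6729/4.58 = 0.147.

0.147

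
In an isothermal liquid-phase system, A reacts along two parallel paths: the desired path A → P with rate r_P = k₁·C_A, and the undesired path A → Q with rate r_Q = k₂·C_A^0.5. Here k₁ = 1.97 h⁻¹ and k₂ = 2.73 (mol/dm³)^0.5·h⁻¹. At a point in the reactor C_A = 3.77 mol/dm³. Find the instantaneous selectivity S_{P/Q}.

1.40

S_{P/Q} = r_P/r_Q = (k₁·C_A)/(k₂·C_A^0.5) = (k₁/k₂)·C_A^0.5.
= (1.97×3.770) / (2.73×3.770^0.5) = 7.427/5.301 = 1.40.
Since the desired path is higher order in A, keeping C_A high (PFR or concentrated feed) favours P.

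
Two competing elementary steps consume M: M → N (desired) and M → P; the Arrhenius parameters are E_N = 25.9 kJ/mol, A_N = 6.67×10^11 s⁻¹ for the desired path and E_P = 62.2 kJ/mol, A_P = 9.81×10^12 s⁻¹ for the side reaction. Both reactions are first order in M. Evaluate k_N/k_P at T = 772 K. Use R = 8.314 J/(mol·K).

k_N/k_P = (A_N/A_P)·exp[−(E_N−E_P)/(RT)] = (A_N/A_P)·exp[(E_P−E_N)/(RT)].
(E_P−E_N)/(RT) = (62.2−25.9)×10³/(8.314×772) = 36300/6418 = 5.656.
k_N/k_P = (6.67×10^11/9.81×10^12)·exp(5.656) = 0.06799 × 285.9 = 19.4.

19.4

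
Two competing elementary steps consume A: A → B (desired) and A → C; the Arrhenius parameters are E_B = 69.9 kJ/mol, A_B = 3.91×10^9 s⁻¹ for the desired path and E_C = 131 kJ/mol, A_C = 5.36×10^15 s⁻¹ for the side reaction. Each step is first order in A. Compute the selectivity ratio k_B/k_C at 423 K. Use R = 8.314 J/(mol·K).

25.6

With equal orders, S_{B/C} = k_B/k_C = (A_B/A_C)·exp[(E_C−E_B)/(RT)].
(E_C−E_B)/(RT) = (131−69.9)×10³/(8.314×423) = 61100/3517 = 17.37.
k_B/k_C = (3.91×10^9/5.36×10^15)·exp(17.37) = 7.295×10^-7 × 3.510×10^7 = 25.6.
Since E_B < E_C, lowering the temperature improves selectivity toward B.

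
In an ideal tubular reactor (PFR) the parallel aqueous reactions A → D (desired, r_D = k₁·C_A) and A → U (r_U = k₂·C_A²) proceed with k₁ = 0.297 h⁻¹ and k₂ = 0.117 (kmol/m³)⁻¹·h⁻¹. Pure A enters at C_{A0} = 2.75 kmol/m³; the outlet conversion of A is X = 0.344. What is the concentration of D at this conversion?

C_A = C_{A0}(1−X) = 1.804 kmol/m³.
Along a PFR/batch, dC_D/dC_A = −r_D/(r_D+r_U) = −k₁/(k₁+k₂·C_A).
Integrating from C_{A0} to C_A: C_D = (0.297/0.117)·ln[(0.297+0.117·2.75)/(0.297+0.117·1.80)] = 2.538·ln(0.6188/0.5081) = 0.5003 kmol/m³.

0.500 kmol/m³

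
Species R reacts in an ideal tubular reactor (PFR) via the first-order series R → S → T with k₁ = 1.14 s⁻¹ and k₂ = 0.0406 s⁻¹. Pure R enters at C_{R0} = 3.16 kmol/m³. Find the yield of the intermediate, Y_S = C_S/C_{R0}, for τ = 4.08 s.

0.869

Solving the coupled first-order balances gives C_S(τ) = [k₁/(k₂−k₁)]·C_{R0}·(e^(−k₁τ) − e^(−k₂τ)).
e^(−k₁τ) = e^(−1.14×4.08) = e^(−4.651) = 0.009550; e^(−k₂τ) = e^(−0.1656) = 0.8473.
C_S = 1.14×3.16/(0.0406−1.14) × (0.009550−0.8473) = (-3.277)×(-0.8378) = 2.745 kmol/m³.
Y_S = C_S/C_{R0} = 2.745/3.16 = 0.869.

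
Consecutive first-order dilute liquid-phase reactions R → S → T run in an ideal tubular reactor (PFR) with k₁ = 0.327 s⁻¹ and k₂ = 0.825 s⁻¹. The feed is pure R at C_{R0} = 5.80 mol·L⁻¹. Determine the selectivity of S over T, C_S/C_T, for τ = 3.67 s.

0.311

The intermediate concentration in a first-order A→B→C sequence is C_S = k₁C_{R0}(e^(−k₁τ) − e^(−k₂τ))/(k₂−k₁).
e^(−k₁τ) = e^(−0.327×3.67) = e^(−1.200) = 0.3012; e^(−k₂τ) = e^(−3.028) = 0.04842.
C_S = 0.327×5.80/(0.825−0.327) × (0.3012−0.04842) = 3.808×0.2527 = 0.9626 mol·L⁻¹.
C_R = C_{R0}e^(−k₁τ) = 1.747 mol·L⁻¹, so C_T = C_{R0}−C_R−C_S = 3.091 mol·L⁻¹; C_S/C_T = 0.311.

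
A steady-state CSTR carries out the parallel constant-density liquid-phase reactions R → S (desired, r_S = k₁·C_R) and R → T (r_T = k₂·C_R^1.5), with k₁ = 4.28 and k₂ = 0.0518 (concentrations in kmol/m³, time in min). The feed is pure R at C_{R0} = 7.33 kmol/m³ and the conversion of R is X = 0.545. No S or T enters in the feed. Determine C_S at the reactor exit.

Exit C_R = C_{R0}(1−X) = 7.33×0.455 = 3.335 kmol/m³.
Rates in a CSTR are evaluated at the outlet concentration: r_S = 4.28×3.335 = 14.27, r_T = 0.0518×3.335^1.5 = 0.3155.
Fraction of consumed R going to S: r_S/(r_S+r_T) = 0.9784.
C_S = 0.9784·C_{R0}·X = 0.9784×7.33×0.545 = 3.91 kmol/m³.

3.91 kmol/m³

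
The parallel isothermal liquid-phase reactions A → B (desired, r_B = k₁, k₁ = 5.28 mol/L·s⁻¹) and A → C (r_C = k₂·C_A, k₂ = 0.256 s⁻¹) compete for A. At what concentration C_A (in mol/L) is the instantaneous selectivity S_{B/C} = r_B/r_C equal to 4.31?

S_{B/C} = (k₁/k₂)·C_A⁻¹ ⇒ C_A = (S·k₂/k₁)^(-1).
= (4.31×0.256/5.28)^(-1) = (0.2090)^(-1) = 4.79 mol/L.

4.79 mol/L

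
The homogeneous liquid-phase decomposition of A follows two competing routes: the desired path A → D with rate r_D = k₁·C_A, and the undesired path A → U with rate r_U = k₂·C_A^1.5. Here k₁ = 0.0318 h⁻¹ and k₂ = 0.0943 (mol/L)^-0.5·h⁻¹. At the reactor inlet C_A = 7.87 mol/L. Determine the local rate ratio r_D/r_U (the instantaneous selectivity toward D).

0.120

S_{D/U} = r_D/r_U = (k₁·C_A)/(k₂·C_A^1.5) = (k₁/k₂)·C_A^-0.5.
= (0.0318×7.870) / (0.0943×7.870^1.5) = 0.2503/2.082 = 0.120.
The undesired path is higher order in A, so low C_A (CSTR or dilute feed) favours D.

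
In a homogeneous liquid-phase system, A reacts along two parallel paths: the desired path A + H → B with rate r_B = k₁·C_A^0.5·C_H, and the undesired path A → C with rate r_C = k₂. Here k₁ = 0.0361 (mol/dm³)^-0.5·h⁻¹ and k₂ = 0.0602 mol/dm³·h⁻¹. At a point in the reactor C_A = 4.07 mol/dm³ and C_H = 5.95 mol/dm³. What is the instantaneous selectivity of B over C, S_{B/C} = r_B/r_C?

S_{B/C} = r_B/r_C = (k₁·C_A^0.5·C_H)/(k₂) = (k₁/k₂)·C_A^0.5·C_H.
= (0.0361×4.070^0.5×5.950) / (0.0602) = 0.4333/0.06020 = 7.20.

7.20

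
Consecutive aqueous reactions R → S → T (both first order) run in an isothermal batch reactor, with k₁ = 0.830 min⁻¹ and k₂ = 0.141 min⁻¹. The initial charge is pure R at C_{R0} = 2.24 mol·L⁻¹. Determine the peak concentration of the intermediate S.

1.56 mol·L⁻¹

Evaluating C_S at t_opt = ln(k₂/k₁)/(k₂−k₁) gives C_{S,max}/C_{R0} = (k₁/k₂)^[k₂/(k₂−k₁)].
= (0.830/0.141)^(0.141/(0.141−0.830)) = (5.887)^(-0.2046) = 0.6957.
C_{S,max} = 0.6957×2.24 = 1.56 mol·L⁻¹.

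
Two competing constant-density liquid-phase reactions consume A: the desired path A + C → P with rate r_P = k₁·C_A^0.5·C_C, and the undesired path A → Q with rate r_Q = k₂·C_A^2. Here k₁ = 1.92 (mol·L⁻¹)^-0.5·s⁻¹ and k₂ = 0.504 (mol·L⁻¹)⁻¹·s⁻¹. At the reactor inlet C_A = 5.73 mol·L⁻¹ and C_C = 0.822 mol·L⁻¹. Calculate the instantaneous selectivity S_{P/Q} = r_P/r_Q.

0.228

S_{P/Q} = r_P/r_Q = (k₁·C_A^0.5·C_C)/(k₂·C_A^2) = (k₁/k₂)·C_A^-1.5·C_C.
= (1.92×5.730^0.5×0.8220) / (0.504×5.730^2) = 3.778/16.55 = 0.228.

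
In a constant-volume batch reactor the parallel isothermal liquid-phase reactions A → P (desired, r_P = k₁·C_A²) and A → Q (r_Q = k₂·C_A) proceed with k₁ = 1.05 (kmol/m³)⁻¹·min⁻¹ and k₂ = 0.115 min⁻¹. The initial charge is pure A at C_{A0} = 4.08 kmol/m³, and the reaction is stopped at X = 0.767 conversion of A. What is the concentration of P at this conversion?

2.98 kmol/m³

C_A = C_{A0}(1−X) = 0.9506 kmol/m³.
Along a PFR/batch, dC_Q/dC_A = −r_Q/(r_P+r_Q) = −k₂/(k₂+k₁·C_A).
Integrating from C_{A0} to C_A: C_Q = (0.115/1.05)·ln[(0.115+1.05·4.08)/(0.115+1.05·0.951)] = 0.1095·ln(4.399/1.113) = 0.1505 kmol/m³.
Then C_P = (C_{A0}−C_A) − C_Q = 3.129 − 0.1505 = 2.979 kmol/m³.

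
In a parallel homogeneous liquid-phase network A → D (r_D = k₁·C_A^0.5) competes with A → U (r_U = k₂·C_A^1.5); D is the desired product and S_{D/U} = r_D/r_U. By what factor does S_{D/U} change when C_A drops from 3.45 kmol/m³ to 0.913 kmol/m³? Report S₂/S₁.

3.78

S_{D/U} = (k₁/k₂)·C_A⁻¹, so S₂/S₁ = (C_{A,2}/C_{A,1})⁻¹.
= 3.45/0.913 = 3.78.
Selectivity toward D rises as C_A falls — low-concentration operation is favoured.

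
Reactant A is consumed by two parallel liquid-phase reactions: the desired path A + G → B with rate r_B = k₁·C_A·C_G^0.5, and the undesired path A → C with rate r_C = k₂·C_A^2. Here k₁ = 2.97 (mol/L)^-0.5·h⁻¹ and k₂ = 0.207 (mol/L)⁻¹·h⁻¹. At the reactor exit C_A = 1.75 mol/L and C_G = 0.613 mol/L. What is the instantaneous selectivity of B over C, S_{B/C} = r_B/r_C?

S_{B/C} = r_B/r_C = (k₁·C_A·C_G^0.5)/(k₂·C_A^2) = (k₁/k₂)·C_A⁻¹·C_G^0.5.
= (2.97×1.750×0.6130^0.5) / (0.207×1.750^2) = 4.069/0.6339 = 6.42.
The undesired path is higher order in A, so low C_A (CSTR or dilute feed) favours B.

6.42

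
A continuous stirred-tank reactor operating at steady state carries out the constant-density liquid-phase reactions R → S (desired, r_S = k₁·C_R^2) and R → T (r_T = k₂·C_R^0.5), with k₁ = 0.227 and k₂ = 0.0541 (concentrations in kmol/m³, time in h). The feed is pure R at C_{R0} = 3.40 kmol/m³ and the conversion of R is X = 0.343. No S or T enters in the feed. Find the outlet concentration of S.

Exit C_R = C_{R0}(1−X) = 3.40×0.657 = 2.234 kmol/m³.
A CSTR operates uniformly at the exit composition, giving r_S = 1.133 and r_T = 0.08086 (each k·C_R^n at C_R = 2.234).
Fraction of consumed R going to S: r_S/(r_S+r_T) = 0.9334.
C_S = 0.9334·C_{R0}·X = 0.9334×3.40×0.343 = 1.09 kmol/m³.

1.09 kmol/m³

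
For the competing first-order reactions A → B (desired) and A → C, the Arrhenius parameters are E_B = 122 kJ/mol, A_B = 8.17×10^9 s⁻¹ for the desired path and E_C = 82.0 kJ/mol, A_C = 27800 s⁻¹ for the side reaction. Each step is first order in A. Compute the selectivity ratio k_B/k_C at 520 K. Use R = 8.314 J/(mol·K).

With equal orders, S_{B/C} = k_B/k_C = (A_B/A_C)·exp[(E_C−E_B)/(RT)].
(E_C−E_B)/(RT) = (82.0−122)×10³/(8.314×520) = -40000/4323 = -9.252.
k_B/k_C = (8.17×10^9/27800)·exp(-9.252) = 2.939×10^5 × 9.590×10^-5 = 28.2.
Since E_B > E_C, raising the temperature improves selectivity toward B.

28.2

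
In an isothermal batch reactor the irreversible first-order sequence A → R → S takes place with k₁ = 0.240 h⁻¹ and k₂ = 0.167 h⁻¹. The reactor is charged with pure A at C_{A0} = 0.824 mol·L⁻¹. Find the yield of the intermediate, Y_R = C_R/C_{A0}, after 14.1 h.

Solving the coupled first-order balances gives C_R(t) = [k₁/(k₂−k₁)]·C_{A0}·(e^(−k₁t) − e^(−k₂t)).
e^(−k₁t) = e^(−0.240×14.1) = e^(−3.384) = 0.03391; e^(−k₂t) = e^(−2.355) = 0.09492.
C_R = 0.240×0.824/(0.167−0.240) × (0.03391−0.09492) = (-2.709)×(-0.06101) = 0.1653 mol·L⁻¹.
Y_R = C_R/C_{A0} = 0.1653/0.824 = 0.201.

0.201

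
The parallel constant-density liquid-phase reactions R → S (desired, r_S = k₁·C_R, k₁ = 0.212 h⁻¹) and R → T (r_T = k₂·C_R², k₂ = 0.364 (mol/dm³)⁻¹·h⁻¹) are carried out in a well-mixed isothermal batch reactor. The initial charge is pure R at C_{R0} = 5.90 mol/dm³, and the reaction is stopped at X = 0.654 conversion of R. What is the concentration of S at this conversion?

C_R = C_{R0}(1−X) = 2.041 mol/dm³.
Along a PFR/batch, dC_S/dC_R = −r_S/(r_S+r_T) = −k₁/(k₁+k₂·C_R).
Integrating from C_{R0} to C_R: C_S = (0.212/0.364)·ln[(0.212+0.364·5.90)/(0.212+0.364·2.04)] = 0.5824·ln(2.360/0.9551) = 0.5268 mol/dm³.

0.527 mol/dm³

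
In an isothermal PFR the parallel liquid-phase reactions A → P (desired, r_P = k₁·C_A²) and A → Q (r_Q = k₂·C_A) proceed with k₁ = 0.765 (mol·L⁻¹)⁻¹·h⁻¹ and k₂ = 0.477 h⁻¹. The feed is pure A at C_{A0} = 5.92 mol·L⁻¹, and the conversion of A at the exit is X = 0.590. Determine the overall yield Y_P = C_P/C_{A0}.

0.510

C_A = C_{A0}(1−X) = 2.427 mol·L⁻¹.
Along a PFR/batch, dC_Q/dC_A = −r_Q/(r_P+r_Q) = −k₂/(k₂+k₁·C_A).
Integrating from C_{A0} to C_A: C_Q = (0.477/0.765)·ln[(0.477+0.765·5.92)/(0.477+0.765·2.43)] = 0.6235·ln(5.006/2.334) = 0.4758 mol·L⁻¹.
Then C_P = (C_{A0}−C_A) − C_Q = 3.493 − 0.4758 = 3.017 mol·L⁻¹.
Y_P = C_P/C_{A0} = 3.017/5.92 = 0.510.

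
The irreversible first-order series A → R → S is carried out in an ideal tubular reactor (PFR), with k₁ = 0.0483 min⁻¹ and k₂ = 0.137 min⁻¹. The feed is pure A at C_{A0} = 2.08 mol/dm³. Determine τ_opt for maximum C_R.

11.8 min

For first-order series the maximum of C_R occurs at τ_opt = ln(k₂/k₁)/(k₂−k₁).
= ln(0.137/0.0483)/(0.137−0.0483) = ln(2.836)/0.08870 = 1.043/0.08870 = 11.8 min.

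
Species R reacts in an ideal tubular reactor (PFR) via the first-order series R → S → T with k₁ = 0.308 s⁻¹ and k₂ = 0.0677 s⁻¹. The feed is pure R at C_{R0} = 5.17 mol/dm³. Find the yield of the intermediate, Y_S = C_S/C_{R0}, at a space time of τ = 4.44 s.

Solving the coupled first-order balances gives C_S(τ) = [k₁/(k₂−k₁)]·C_{R0}·(e^(−k₁τ) − e^(−k₂τ)).
e^(−k₁τ) = e^(−0.308×4.44) = e^(−1.368) = 0.2547; e^(−k₂τ) = e^(−0.3006) = 0.7404.
C_S = 0.308×5.17/(0.0677−0.308) × (0.2547−0.7404) = (-6.627)×(-0.4856) = 3.218 mol/dm³.
Y_S = C_S/C_{R0} = 3.218/5.17 = 0.622.

0.622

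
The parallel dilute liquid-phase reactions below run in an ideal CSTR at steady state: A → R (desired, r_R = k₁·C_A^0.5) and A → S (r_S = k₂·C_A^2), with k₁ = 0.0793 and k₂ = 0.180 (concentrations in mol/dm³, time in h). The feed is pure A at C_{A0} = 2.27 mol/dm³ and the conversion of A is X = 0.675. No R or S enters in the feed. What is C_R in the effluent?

Exit C_A = C_{A0}(1−X) = 2.27×0.325 = 0.7377 mol/dm³.
Rates in a CSTR are evaluated at the outlet concentration: r_R = 0.0793×0.7377^0.5 = 0.06811, r_S = 0.180×0.7377^2 = 0.09797.
Fraction of consumed A going to R: r_R/(r_R+r_S) = 0.4101.
C_R = 0.4101·C_{A0}·X = 0.4101×2.27×0.675 = 0.628 mol/dm³.

0.628 mol/dm³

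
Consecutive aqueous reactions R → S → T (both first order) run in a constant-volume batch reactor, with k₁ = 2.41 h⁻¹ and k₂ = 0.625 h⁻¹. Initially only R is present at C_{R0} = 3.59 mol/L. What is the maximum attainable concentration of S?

2.24 mol/L

For a first-order series the maximum intermediate yield is C_{S,max}/C_{R0} = (k₁/k₂)^[k₂/(k₂−k₁)].
= (2.41/0.625)^(0.625/(0.625−2.41)) = (3.856)^(-0.3501) = 0.6234.
C_{S,max} = 0.6234×3.59 = 2.24 mol/L.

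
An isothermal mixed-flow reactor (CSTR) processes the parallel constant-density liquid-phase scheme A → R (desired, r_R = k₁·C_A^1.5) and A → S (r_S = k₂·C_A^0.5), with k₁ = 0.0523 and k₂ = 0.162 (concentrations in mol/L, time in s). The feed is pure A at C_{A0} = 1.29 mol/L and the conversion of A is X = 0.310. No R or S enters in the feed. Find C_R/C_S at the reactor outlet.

0.287

Exit C_A = C_{A0}(1−X) = 1.29×0.690 = 0.8901 mol/L.
A CSTR operates uniformly at the exit composition, giving r_R = 0.04392 and r_S = 0.1528 (each k·C_A^n at C_A = 0.8901).
Overall selectivity = C_R/C_S = r_Rτ/(r_Sτ) = r_R/r_S = 0.287.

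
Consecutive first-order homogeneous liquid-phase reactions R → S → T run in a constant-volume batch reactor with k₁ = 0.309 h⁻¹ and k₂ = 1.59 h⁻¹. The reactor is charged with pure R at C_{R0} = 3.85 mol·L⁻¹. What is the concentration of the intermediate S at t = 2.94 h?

For first-order series with pure R initially, C_S(t) = k₁C_{R0}/(k₂−k₁)·(e^(−k₁t) − e^(−k₂t)).
e^(−k₁t) = e^(−0.309×2.94) = e^(−0.9085) = 0.4031; e^(−k₂t) = e^(−4.675) = 0.009329.
C_S = 0.309×3.85/(1.59−0.309) × (0.4031−0.009329) = 0.9287×0.3938 = 0.3657 mol·L⁻¹.

0.366 mol·L⁻¹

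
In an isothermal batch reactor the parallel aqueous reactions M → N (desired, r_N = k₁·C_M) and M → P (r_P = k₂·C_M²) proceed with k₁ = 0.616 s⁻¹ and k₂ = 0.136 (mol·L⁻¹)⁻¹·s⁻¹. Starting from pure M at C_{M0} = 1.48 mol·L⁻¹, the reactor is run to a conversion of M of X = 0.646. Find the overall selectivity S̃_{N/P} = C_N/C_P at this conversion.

4.58

C_M = C_{M0}(1−X) = 0.5239 mol·L⁻¹.
Along a PFR/batch, dC_N/dC_M = −r_N/(r_N+r_P) = −k₁/(k₁+k₂·C_M).
Integrating from C_{M0} to C_M: C_N = (0.616/0.136)·ln[(0.616+0.136·1.48)/(0.616+0.136·0.524)] = 4.529·ln(0.8173/0.6873) = 0.7849 mol·L⁻¹.
C_P = (C_{M0}−C_M)−C_N = 0.1712 mol·L⁻¹; S̃_{N/P} = 0.7849/0.1712 = 4.58.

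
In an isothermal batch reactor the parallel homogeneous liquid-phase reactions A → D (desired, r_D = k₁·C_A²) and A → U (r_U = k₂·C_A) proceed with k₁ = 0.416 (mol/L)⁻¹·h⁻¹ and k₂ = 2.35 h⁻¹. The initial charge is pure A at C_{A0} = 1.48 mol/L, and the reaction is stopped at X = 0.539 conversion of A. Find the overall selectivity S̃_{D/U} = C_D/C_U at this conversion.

C_A = C_{A0}(1−X) = 0.6823 mol/L.
Along a PFR/batch, dC_U/dC_A = −r_U/(r_D+r_U) = −k₂/(k₂+k₁·C_A).
Integrating from C_{A0} to C_A: C_U = (2.35/0.416)·ln[(2.35+0.416·1.48)/(2.35+0.416·0.682)] = 5.649·ln(2.966/2.634) = 0.6704 mol/L.
Then C_D = (C_{A0}−C_A) − C_U = 0.7977 − 0.6704 = 0.1274 mol/L.
S̃_{D/U} = C_D/C_U = 0.1274/0.6704 = 0.190.

0.190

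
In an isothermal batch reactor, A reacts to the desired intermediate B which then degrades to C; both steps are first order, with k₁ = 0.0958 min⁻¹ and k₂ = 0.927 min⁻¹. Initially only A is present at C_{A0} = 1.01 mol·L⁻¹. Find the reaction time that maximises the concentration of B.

The intermediate peaks when r₁ = r₂, i.e. k₁e^(−k₁t) = k₂e^(−k₂t), giving t_opt = ln(k₂/k₁)/(k₂−k₁).
= ln(0.927/0.0958)/(0.927−0.0958) = ln(9.676)/0.8312 = 2.270/0.8312 = 2.73 min.

2.73 min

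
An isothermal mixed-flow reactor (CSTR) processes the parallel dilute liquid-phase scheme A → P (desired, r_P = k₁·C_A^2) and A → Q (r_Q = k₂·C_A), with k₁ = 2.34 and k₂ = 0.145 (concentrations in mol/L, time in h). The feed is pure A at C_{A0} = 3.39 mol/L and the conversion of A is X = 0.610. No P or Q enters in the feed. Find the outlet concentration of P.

Exit C_A = C_{A0}(1−X) = 3.39×0.390 = 1.322 mol/L.
Rates in a CSTR are evaluated at the outlet concentration: r_P = 2.34×1.322^2 = 4.090, r_Q = 0.145×1.322 = 0.1917.
Fraction of consumed A going to P: r_P/(r_P+r_Q) = 0.9552.
C_P = 0.9552·C_{A0}·X = 0.9552×3.39×0.610 = 1.98 mol/L.

1.98 mol/L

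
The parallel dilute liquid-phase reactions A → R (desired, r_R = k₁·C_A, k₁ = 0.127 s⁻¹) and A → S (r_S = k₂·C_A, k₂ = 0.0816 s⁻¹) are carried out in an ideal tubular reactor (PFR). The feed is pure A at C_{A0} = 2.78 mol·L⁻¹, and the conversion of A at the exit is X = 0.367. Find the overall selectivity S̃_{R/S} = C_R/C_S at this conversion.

C_A = C_{A0}(1−X) = 1.760 mol·L⁻¹.
Both paths are first order in A, so the instantaneous fraction to R is constant: dC_R/d(−C_A) = k₁/(k₁+k₂) = 0.6088.
C_R = 0.6088·(C_{A0}−C_A) = 0.6088×1.020 = 0.621 mol·L⁻¹.
C_S = (C_{A0}−C_A)−C_R = 0.3991 mol·L⁻¹; S̃_{R/S} = 0.6212/0.3991 = 1.56.

1.56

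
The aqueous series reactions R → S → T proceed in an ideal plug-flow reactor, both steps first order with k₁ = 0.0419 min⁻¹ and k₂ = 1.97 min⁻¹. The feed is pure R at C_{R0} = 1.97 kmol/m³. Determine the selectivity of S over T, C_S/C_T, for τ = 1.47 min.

The intermediate concentration in a first-order A→B→C sequence is C_S = k₁C_{R0}(e^(−k₁τ) − e^(−k₂τ))/(k₂−k₁).
e^(−k₁τ) = e^(−0.0419×1.47) = e^(−0.06159) = 0.9403; e^(−k₂τ) = e^(−2.896) = 0.05525.
C_S = 0.0419×1.97/(1.97−0.0419) × (0.9403−0.05525) = 0.04281×0.8850 = 0.03789 kmol/m³.
C_R = C_{R0}e^(−k₁τ) = 1.852 kmol/m³, so C_T = C_{R0}−C_R−C_S = 0.07979 kmol/m³; C_S/C_T = 0.475.

0.475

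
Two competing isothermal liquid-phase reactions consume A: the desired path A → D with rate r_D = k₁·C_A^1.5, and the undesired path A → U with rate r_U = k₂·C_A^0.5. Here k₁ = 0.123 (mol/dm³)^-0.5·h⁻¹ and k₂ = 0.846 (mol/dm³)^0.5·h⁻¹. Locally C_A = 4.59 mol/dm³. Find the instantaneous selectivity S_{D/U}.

0.667

S_{D/U} = r_D/r_U = (k₁·C_A^1.5)/(k₂·C_A^0.5) = (k₁/k₂)·C_A.
= (0.123×4.590^1.5) / (0.846×4.590^0.5) = 1.210/1.812 = 0.667.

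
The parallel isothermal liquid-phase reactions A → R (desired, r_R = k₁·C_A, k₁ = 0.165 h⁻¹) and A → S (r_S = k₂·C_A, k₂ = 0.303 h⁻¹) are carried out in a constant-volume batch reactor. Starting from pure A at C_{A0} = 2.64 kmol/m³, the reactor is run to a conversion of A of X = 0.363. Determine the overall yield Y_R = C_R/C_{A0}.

C_A = C_{A0}(1−X) = 1.682 kmol/m³.
Both paths are first order in A, so the instantaneous fraction to R is constant: dC_R/d(−C_A) = k₁/(k₁+k₂) = 0.3526.
C_R = 0.3526·(C_{A0}−C_A) = 0.3526×0.9583 = 0.338 kmol/m³.
Y_R = C_R/C_{A0} = 0.3379/2.64 = 0.128.

0.128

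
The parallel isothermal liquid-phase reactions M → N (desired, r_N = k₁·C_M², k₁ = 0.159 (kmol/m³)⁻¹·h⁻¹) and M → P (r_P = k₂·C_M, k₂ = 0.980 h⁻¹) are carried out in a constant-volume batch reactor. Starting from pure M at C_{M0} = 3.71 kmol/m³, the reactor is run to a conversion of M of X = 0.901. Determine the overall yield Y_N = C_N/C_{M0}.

0.214

C_M = C_{M0}(1−X) = 0.3673 kmol/m³.
Along a PFR/batch, dC_P/dC_M = −r_P/(r_N+r_P) = −k₂/(k₂+k₁·C_M).
Integrating from C_{M0} to C_M: C_P = (0.980/0.159)·ln[(0.980+0.159·3.71)/(0.980+0.159·0.367)] = 6.164·ln(1.570/1.038) = 2.548 kmol/m³.
Then C_N = (C_{M0}−C_M) − C_P = 3.343 − 2.548 = 0.7952 kmol/m³.
Y_N = C_N/C_{M0} = 0.7952/3.71 = 0.214.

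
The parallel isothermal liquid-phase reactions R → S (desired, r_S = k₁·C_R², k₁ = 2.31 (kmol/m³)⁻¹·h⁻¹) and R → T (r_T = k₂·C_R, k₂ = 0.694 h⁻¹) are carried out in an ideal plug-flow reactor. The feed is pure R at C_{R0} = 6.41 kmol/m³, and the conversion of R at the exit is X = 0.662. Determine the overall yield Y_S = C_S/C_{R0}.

0.615

C_R = C_{R0}(1−X) = 2.167 kmol/m³.
Along a PFR/batch, dC_T/dC_R = −r_T/(r_S+r_T) = −k₂/(k₂+k₁·C_R).
Integrating from C_{R0} to C_R: C_T = (0.694/2.31)·ln[(0.694+2.31·6.41)/(0.694+2.31·2.17)] = 0.3004·ln(15.50/5.699) = 0.3006 kmol/m³.
Then C_S = (C_{R0}−C_R) − C_T = 4.243 − 0.3006 = 3.943 kmol/m³.
Y_S = C_S/C_{R0} = 3.943/6.41 = 0.615.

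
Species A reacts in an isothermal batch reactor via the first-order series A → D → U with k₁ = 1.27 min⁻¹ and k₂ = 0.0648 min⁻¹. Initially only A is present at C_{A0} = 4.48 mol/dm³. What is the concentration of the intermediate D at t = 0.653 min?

2.47 mol/dm³

The intermediate concentration in a first-order A→B→C sequence is C_D = k₁C_{A0}(e^(−k₁t) − e^(−k₂t))/(k₂−k₁).
e^(−k₁t) = e^(−1.27×0.653) = e^(−0.8293) = 0.4364; e^(−k₂t) = e^(−0.04231) = 0.9586.
C_D = 1.27×4.48/(0.0648−1.27) × (0.4364−0.9586) = (-4.721)×(-0.5222) = 2.465 mol/dm³.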